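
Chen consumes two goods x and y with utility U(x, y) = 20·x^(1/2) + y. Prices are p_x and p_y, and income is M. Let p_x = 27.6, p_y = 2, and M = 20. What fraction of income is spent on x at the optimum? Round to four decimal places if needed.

share on x = 0.7246

Utility is quasi-linear in y; the FOC for x is 10/√x = p_x/p_y.
Solve: √x = 10·p_y/p_x, so x*(p_x,p_y) = (10·p_y/p_x)², and y* = (M − p_x·x*)/p_y.
Plugging in: x* = (10·2/27.6)² = 0.5251, y* = 2.7536.
Expenditure on x: 27.6·0.5251 = 14.4928; share = 0.7246.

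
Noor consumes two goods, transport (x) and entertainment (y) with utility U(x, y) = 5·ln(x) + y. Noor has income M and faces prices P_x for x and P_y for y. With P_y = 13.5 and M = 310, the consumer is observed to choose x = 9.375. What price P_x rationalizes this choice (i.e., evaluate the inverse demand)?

P_x = 7.2

MU_x = 5/x, MU_y = 1. Tangency: 5/x = P_x/P_y.
So x*(P_x,P_y) = 5·P_y/P_x, independent of income; and y* = (M − 5·P_y)/P_y.
Set x* = 9.375 in the demand function and solve for P_x: P_x = 7.2.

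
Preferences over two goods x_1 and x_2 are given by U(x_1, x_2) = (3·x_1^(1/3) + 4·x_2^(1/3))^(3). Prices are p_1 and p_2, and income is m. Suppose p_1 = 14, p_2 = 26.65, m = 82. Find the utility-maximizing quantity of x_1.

Substitute x_2 = (x_2/x_1)·x_1 into the budget: x_1* = m/(p_1 + p_2·(x_2/x_1)).
Numerically x_2/x_1 = 0.586212, so x_1* = 82/(14 + 26.65·0.586212) = 2.7682.

x_1* = 2.7682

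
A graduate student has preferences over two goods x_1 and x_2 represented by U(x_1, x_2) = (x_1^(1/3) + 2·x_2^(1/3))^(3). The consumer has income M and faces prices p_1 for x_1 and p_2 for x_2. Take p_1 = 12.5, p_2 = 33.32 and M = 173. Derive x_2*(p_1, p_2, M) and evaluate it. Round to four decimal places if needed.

MU_x_1 ∝ x_1^(-2/3), MU_x_2 ∝ 2·x_2^(-2/3), so MRS = (1/2)·(x_2/x_1)^(2/3) = p_1/p_2.
Solve for the ratio: x_2/x_1 = [2·p_1/p_2]^(1.5).
Substitute x_2 = (x_2/x_1)·x_1 into the budget: x_1* = M/(p_1 + p_2·(x_2/x_1)).
Numerically x_2/x_1 = 0.649909, so x_1* = 173/(12.5 + 33.32·0.649909) = 5.0651 and x_2* = 0.649909·5.0651 = 3.2919.

x_2* = 3.2919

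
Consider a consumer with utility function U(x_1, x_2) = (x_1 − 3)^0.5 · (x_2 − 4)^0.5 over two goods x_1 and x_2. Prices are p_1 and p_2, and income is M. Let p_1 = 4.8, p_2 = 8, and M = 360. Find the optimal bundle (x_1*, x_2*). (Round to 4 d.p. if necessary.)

MRS = (x_2−4)/(x_1−3). Tangency with p_1/p_2 gives x_2−4 = (p_1/p_2)·(x_1−3).
After buying the subsistence bundle (3, 4), a share 0.5 of the remaining income goes to x_1: x_1* = 3 + 0.5·(M − 3p_1 − 4p_2)/p_1.
Discretionary income = 360 − 3·4.8 − 4·8 = 313.6; x_1* = 3 + 0.5·313.6/4.8 = 35.6667; x_2* = 4 + 0.5·313.6/8 = 23.6.

x_1* = 35.6667, x_2* = 23.6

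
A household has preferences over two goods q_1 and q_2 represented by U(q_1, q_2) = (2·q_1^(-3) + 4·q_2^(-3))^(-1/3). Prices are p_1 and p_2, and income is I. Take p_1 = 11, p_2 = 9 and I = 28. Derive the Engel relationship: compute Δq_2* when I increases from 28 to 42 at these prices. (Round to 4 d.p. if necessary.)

Δq_2* = 0.7866

MU_q_1 ∝ 2·q_1^(-4), MU_q_2 ∝ 4·q_2^(-4), so MRS = (1/2)·(q_2/q_1)^(4) = p_1/p_2.
Solve for the ratio: q_2/q_1 = [2·p_1/p_2]^(0.25).
With the ratio pinned down, the budget gives q_1* = I/(p_1 + p_2·(q_2/q_1)) and q_2* = (q_2/q_1)·q_1*.
Numerically q_2/q_1 = 1.250389, so q_1* = 28/(11 + 9·1.250389) = 1.2582 and q_2* = 1.250389·1.2582 = 1.5733.
At I' = 42: q_2* = 2.3599. Change: 2.3599 − 1.5733 = 0.7866.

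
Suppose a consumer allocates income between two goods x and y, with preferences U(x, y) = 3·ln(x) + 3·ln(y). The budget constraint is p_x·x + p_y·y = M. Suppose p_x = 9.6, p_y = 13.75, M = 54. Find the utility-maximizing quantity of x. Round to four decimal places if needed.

x* = 2.8125

MU_x/MU_y = (3·y)/(3·x); tangency sets this equal to p_x/p_y.
Rearranging, p_y·y = p_x·x. Substituting into the budget gives p_x·x·(1 + 1) = M.
Demand: x*(p_x,p_y,M) = 0.5·M/p_x and y* = 0.5·M/p_y.
At p_x=9.6, p_y=13.75, M=54: x* = 0.5·54/9.6 = 2.8125.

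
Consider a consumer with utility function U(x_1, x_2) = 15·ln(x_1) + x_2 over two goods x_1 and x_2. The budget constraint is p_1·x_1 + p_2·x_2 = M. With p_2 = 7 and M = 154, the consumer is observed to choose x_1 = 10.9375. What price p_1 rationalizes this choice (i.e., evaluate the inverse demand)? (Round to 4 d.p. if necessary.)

Set MRS = p_1/p_2: (15/x_1)/1 = p_1/p_2.
So x_1*(p_1,p_2) = 15·p_2/p_1, independent of income; and x_2* = (M − 15·p_2)/p_2.
Set x_1* = 10.9375 in the demand function and solve for p_1: p_1 = 9.6.

p_1 = 9.6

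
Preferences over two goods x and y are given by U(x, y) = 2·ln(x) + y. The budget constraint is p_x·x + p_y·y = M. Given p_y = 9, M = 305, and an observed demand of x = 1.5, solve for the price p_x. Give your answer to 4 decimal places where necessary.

MU_x = 2/x, MU_y = 1. Tangency: 2/x = p_x/p_y.
So x*(p_x,p_y) = 2·p_y/p_x, independent of income; and y* = (M − 2·p_y)/p_y.
Set x* = 1.5 in the demand function and solve for p_x: p_x = 12.

p_x = 12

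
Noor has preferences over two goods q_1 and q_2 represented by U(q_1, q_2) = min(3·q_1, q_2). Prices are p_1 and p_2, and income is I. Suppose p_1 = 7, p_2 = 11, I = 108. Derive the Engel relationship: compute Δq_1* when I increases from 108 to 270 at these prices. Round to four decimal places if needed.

With perfect complements, no substitution: consume in ratio q_1:q_2 = 1:3.
Budget: p_1·q_1 + p_2·3·q_1 = I, so (p_1 + 3·p_2)·q_1 = I.
Demand: q_1*(p_1,p_2,I) = I/(p_1 + 3·p_2), q_2* = 3·I/(p_1 + 3·p_2).
Here 7 + 3·11 = 40, giving q_1* = 2.7.
At I' = 270: q_1* = 6.75. Change: 6.75 − 2.7 = 4.05.

Δq_1* = 4.05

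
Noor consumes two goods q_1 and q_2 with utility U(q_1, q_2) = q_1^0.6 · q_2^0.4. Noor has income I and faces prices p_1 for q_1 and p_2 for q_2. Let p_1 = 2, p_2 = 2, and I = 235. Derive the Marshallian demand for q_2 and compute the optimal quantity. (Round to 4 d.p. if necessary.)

The MRS is (3/2)·q_2/q_1. Set MRS = p_1/p_2.
Rearranging, p_2·q_2 = (2/3)·p_1·q_1. Substituting into the budget gives p_1·q_1·(1 + (2/3)) = I.
Demand: q_1*(p_1,p_2,I) = 0.6·I/p_1 and q_2* = 0.4·I/p_2.
At p_1=2, p_2=2, I=235: q_2* = 0.4·235/2 = 47.

q_2* = 47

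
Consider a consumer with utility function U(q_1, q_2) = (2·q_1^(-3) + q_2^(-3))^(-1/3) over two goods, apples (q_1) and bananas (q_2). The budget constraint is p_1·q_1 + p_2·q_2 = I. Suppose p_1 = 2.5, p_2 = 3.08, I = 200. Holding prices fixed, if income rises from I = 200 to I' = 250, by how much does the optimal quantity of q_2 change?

MU_q_1 ∝ 2·q_1^(-4), MU_q_2 ∝ q_2^(-4), so MRS = 2·(q_2/q_1)^(4) = p_1/p_2.
Hence q_2/q_1 = ((1/2)·p_1/p_2)^(1/(4)), i.e. raised to the 0.25 power.
With the ratio pinned down, the budget gives q_1* = I/(p_1 + p_2·(q_2/q_1)) and q_2* = (q_2/q_1)·q_1*.
Numerically q_2/q_1 = 0.79816, so q_1* = 200/(2.5 + 3.08·0.79816) = 40.3361 and q_2* = 0.79816·40.3361 = 32.1947.
At I' = 250: q_2* = 40.2434. Change: 40.2434 − 32.1947 = 8.0487.

Δq_2* = 8.0487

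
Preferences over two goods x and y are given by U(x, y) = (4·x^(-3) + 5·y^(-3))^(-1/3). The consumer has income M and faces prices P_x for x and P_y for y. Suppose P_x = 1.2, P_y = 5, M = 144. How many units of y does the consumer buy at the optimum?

y* = 21.7475

MU_x ∝ 4·x^(-4), MU_y ∝ 5·y^(-4), so MRS = (4/5)·(y/x)^(4) = P_x/P_y.
Solve for the ratio: y/x = [(5/4)·P_x/P_y]^(0.25).
Substitute y = (y/x)·x into the budget: x* = M/(P_x + P_y·(y/x)).
Numerically y/x = 0.740083, so x* = 144/(1.2 + 5·0.740083) = 29.3853 and y* = 0.740083·29.3853 = 21.7475.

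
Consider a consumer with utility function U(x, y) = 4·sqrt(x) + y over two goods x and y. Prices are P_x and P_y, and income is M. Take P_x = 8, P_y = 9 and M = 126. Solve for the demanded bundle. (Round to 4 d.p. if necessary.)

x* = 5.0625, y* = 9.5

MU_x = 2/√x, MU_y = 1. Tangency: 2/√x = P_x/P_y.
Thus x* = (2·P_y/P_x)² — independent of M — with the rest of income spent on y.
Plugging in: x* = (2·9/8)² = 5.0625, y* = 9.5.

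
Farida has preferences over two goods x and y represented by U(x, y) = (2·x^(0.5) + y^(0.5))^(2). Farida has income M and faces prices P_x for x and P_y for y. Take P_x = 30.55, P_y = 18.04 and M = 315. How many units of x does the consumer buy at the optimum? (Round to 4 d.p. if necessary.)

x* = 7.2441

MRS = MU_x/MU_y = 2·(y/x)^(0.5). Set equal to P_x/P_y.
Hence y/x = ((1/2)·P_x/P_y)^(1/(0.5)), i.e. raised to the 2 power.
With the ratio pinned down, the budget gives x* = M/(P_x + P_y·(y/x)) and y* = (y/x)·x*.
Numerically y/x = 0.716951, so x* = 315/(30.55 + 18.04·0.716951) = 7.2441.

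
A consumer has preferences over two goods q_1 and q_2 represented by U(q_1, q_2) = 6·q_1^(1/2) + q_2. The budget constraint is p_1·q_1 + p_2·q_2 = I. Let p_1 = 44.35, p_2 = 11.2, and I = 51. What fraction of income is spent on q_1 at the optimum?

MU_q_1 = 3/√q_1, MU_q_2 = 1. Tangency: 3/√q_1 = p_1/p_2.
Thus q_1* = (3·p_2/p_1)² — independent of I — with the rest of income spent on q_2.
Plugging in: q_1* = (3·11.2/44.35)² = 0.574, q_2* = 2.2807.
Expenditure on q_1: 44.35·0.574 = 25.4557; share = 0.4991.

share on q_1 = 0.4991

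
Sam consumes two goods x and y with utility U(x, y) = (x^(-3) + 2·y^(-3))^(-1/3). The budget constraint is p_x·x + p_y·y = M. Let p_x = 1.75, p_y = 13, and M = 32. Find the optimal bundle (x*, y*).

x* = 2.8792, y* = 2.074

From the CES first-order condition, (1/2)·(y/x)^(4) = p_x/p_y.
Hence y/x = (2·p_x/p_y)^(1/(4)), i.e. raised to the 0.25 power.
With the ratio pinned down, the budget gives x* = M/(p_x + p_y·(y/x)) and y* = (y/x)·x*.
Numerically y/x = 0.720329, so x* = 32/(1.75 + 13·0.720329) = 2.8792 and y* = 0.720329·2.8792 = 2.074.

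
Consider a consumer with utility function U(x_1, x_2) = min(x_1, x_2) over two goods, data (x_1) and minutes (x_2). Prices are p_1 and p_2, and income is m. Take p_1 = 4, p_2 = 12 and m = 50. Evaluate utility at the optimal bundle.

V = 3.125

Leontief preferences: the optimum is at the kink where x_1/1 = x_2/1, i.e. x_2 = x_1.
Budget: p_1·x_1 + p_2·x_1 = m, so (p_1 + p_2)·x_1 = m.
Demand: x_1*(p_1,p_2,m) = m/(p_1 + p_2), x_2* = m/(p_1 + p_2).
Here 4 + 12 = 16, giving x_1* = 3.125 and x_2* = 3.125.
Utility at the optimum: U(3.125, 3.125) = 3.125.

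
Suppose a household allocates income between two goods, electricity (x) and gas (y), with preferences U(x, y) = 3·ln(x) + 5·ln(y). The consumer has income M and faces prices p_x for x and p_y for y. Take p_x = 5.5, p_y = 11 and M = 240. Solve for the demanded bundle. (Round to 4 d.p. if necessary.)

Demand: x*(p_x,p_y,M) = 0.375·M/p_x and y* = 0.625·M/p_y.
At p_x=5.5, p_y=11, M=240: x* = 0.375·240/5.5 = 16.3636, y* = 13.6364.

x* = 16.3636, y* = 13.6364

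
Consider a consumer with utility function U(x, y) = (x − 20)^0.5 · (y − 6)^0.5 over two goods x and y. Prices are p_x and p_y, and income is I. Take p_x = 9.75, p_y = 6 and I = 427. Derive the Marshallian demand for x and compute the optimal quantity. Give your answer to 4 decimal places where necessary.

Let x' = x−20, y' = y−6. MRS = y'/x' = p_x/p_y.
Substituting into the budget: x* = 20 + 0.5·(I − 20·p_x − 6·p_y)/p_x, and y* = 6 + 0.5·(…)/p_y.
Discretionary income = 427 − 20·9.75 − 6·6 = 196; x* = 20 + 0.5·196/9.75 = 30.0513.

x* = 30.0513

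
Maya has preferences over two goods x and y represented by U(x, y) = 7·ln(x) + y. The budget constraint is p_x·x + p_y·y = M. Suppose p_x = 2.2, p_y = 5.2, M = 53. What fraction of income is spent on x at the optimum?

Set MRS = p_x/p_y: (7/x)/1 = p_x/p_y.
So x*(p_x,p_y) = 7·p_y/p_x, independent of income; and y* = (M − 7·p_y)/p_y.
At the given prices: x* = 7·5.2/2.2 = 16.5455, and y* = 3.1923.
Expenditure on x: 2.2·16.5455 = 36.4; share = 0.6868.

share on x = 0.6868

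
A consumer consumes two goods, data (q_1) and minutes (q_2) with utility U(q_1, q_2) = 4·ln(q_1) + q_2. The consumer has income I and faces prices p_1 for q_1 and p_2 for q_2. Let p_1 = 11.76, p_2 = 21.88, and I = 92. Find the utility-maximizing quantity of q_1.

q_1* = 7.4422

MU_q_1 = 4/q_1, MU_q_2 = 1. Tangency: 4/q_1 = p_1/p_2.
So q_1*(p_1,p_2) = 4·p_2/p_1, independent of income; and q_2* = (I − 4·p_2)/p_2.
At the given prices: q_1* = 4·21.88/11.76 = 7.4422.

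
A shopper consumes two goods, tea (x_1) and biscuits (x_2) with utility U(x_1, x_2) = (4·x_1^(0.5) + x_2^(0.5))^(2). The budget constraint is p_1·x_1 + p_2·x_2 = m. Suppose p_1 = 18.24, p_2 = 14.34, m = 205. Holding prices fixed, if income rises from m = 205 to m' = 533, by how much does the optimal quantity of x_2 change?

Δx_2* = 1.6845

MU_x_1 ∝ 4·x_1^(-0.5), MU_x_2 ∝ x_2^(-0.5), so MRS = 4·(x_2/x_1)^(0.5) = p_1/p_2.
Solve for the ratio: x_2/x_1 = [(1/4)·p_1/p_2]^(2).
With the ratio pinned down, the budget gives x_1* = m/(p_1 + p_2·(x_2/x_1)) and x_2* = (x_2/x_1)·x_1*.
Numerically x_2/x_1 = 0.101119, so x_1* = 205/(18.24 + 14.34·0.101119) = 10.4114 and x_2* = 0.101119·10.4114 = 1.0528.
At m' = 533: x_2* = 2.7372. Change: 2.7372 − 1.0528 = 1.6845.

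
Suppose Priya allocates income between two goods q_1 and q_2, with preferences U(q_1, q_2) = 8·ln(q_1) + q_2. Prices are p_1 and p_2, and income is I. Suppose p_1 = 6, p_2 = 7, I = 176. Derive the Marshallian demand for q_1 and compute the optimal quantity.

q_1* = 9.3333

At the given prices: q_1* = 8·7/6 = 9.3333.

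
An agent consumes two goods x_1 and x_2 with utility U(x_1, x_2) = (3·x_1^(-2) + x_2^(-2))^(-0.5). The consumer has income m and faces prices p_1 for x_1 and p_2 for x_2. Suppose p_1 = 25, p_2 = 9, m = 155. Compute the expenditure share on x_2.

MRS = MU_x_1/MU_x_2 = 3·(x_2/x_1)^(3). Set equal to p_1/p_2.
Hence x_2/x_1 = ((1/3)·p_1/p_2)^(1/(3)), i.e. raised to the 1/3 power.
With the ratio pinned down, the budget gives x_1* = m/(p_1 + p_2·(x_2/x_1)) and x_2* = (x_2/x_1)·x_1*.
Numerically x_2/x_1 = 0.974673, so x_1* = 155/(25 + 9·0.974673) = 4.5896 and x_2* = 0.974673·4.5896 = 4.4734.
Expenditure on x_2: 9·4.4734 = 40.2602; share = 0.2597.

share on x_2 = 0.2597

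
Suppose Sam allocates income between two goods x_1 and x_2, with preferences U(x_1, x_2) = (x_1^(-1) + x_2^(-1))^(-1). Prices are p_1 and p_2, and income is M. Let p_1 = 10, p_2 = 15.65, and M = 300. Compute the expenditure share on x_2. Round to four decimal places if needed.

MRS = MU_x_1/MU_x_2 = (x_2/x_1)^(2). Set equal to p_1/p_2.
Solve for the ratio: x_2/x_1 = [p_1/p_2]^(0.5).
Substitute x_2 = (x_2/x_1)·x_1 into the budget: x_1* = M/(p_1 + p_2·(x_2/x_1)).
Numerically x_2/x_1 = 0.799361, so x_1* = 300/(10 + 15.65·0.799361) = 13.3274 and x_2* = 0.799361·13.3274 = 10.6534.
Expenditure on x_2: 15.65·10.6534 = 166.7259; share = 0.5558.

share on x_2 = 0.5558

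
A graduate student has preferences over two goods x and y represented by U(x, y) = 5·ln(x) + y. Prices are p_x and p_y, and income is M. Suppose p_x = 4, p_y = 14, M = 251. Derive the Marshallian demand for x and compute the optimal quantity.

Set MRS = p_x/p_y: (5/x)/1 = p_x/p_y.
So x*(p_x,p_y) = 5·p_y/p_x, independent of income; and y* = (M − 5·p_y)/p_y.
At the given prices: x* = 5·14/4 = 17.5.

x* = 17.5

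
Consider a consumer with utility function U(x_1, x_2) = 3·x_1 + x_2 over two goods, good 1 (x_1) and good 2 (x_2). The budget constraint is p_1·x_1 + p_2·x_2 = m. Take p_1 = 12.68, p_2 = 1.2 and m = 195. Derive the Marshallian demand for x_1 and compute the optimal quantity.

Linear utility — the consumer picks whichever good has higher MU/price: 3/12.68 = 0.2366 vs 1/1.2 = 0.8333.
x_2 gives more utility per dollar, so spend all income on x_2: x_2* = m/p_2, x_1* = 0.
Numerically: x_1* = 0, x_2* = 162.5.

x_1* = 0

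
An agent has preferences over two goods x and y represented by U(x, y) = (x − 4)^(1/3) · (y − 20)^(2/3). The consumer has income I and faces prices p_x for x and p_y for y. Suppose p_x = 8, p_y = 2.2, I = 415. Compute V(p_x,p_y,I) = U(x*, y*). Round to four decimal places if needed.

Substituting into the budget: x* = 4 + 1/3·(I − 4·p_x − 20·p_y)/p_x, and y* = 20 + 2/3·(…)/p_y.
Discretionary income = 415 − 4·8 − 20·2.2 = 339; x* = 4 + 1/3·339/8 = 18.125; y* = 20 + 2/3·339/2.2 = 122.7273.
Utility at the optimum: U(18.125, 122.7273) = 53.0217.

V = 53.0217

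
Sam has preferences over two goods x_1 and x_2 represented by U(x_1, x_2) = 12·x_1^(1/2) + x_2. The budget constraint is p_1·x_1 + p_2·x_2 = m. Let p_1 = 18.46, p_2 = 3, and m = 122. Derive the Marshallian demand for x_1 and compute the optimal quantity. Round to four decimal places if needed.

x_1* = 0.9508

Utility is quasi-linear in x_2; the FOC for x_1 is 6/√x_1 = p_1/p_2.
Solve: √x_1 = 6·p_2/p_1, so x_1*(p_1,p_2) = (6·p_2/p_1)², and x_2* = (m − p_1·x_1*)/p_2.
Plugging in: x_1* = (6·3/18.46)² = 0.9508.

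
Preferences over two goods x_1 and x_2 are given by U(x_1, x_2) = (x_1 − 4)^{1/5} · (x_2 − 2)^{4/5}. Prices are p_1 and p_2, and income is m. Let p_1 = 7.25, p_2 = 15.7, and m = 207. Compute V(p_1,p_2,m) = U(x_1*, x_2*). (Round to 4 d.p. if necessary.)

This is Cobb-Douglas in (x_1−4, x_2−2): tangency gives 0.2·p_2·(x_2−2) = 0.8·p_1·(x_1−4).
After buying the subsistence bundle (4, 2), a share 0.2 of the remaining income goes to x_1: x_1* = 4 + 0.2·(m − 4p_1 − 2p_2)/p_1.
Discretionary income = 207 − 4·7.25 − 2·15.7 = 146.6; x_1* = 4 + 0.2·146.6/7.25 = 8.0441; x_2* = 2 + 0.8·146.6/15.7 = 9.4701.
Utility at the optimum: U(8.0441, 9.4701) = 6.6073.

V = 6.6073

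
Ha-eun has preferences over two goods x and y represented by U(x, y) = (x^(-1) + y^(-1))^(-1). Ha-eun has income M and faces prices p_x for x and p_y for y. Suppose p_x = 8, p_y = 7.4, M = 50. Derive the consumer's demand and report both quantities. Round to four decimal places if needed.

x* = 3.1859, y* = 3.3125

MRS = MU_x/MU_y = (y/x)^(2). Set equal to p_x/p_y.
Solve for the ratio: y/x = [p_x/p_y]^(0.5).
Substitute y = (y/x)·x into the budget: x* = M/(p_x + p_y·(y/x)).
Numerically y/x = 1.03975, so x* = 50/(8 + 7.4·1.03975) = 3.1859 and y* = 1.03975·3.1859 = 3.3125.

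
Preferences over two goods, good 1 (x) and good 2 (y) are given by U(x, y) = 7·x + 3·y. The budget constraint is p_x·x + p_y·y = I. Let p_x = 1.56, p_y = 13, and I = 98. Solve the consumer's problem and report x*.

Perfect substitutes: compare marginal utility per dollar. 7/p_x vs 3/p_y → 4.4872 vs 0.2308.
x gives more utility per dollar, so spend all income on x: x* = I/p_x, y* = 0.
Numerically: x* = 62.8205, y* = 0.

x* = 62.8205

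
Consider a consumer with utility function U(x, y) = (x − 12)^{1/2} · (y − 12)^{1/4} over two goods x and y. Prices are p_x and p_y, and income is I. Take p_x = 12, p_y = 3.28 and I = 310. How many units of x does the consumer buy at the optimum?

MRS = 2·(y−12)/(x−12). Tangency with p_x/p_y gives y−12 = (1/2)·(p_x/p_y)·(x−12).
After buying the subsistence bundle (12, 12), a share 2/3 of the remaining income goes to x: x* = 12 + 2/3·(I − 12p_x − 12p_y)/p_x.
Discretionary income = 310 − 12·12 − 12·3.28 = 126.64; x* = 12 + 2/3·126.64/12 = 19.0356.

x* = 19.0356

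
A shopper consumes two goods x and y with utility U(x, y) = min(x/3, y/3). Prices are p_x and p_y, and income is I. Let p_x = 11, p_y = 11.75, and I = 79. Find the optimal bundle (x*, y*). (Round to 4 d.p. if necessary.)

With perfect complements, no substitution: consume in ratio x:y = 3:3.
Budget: p_x·x + p_y·x = I, so (3·p_x + 3·p_y)·x = 3·I.
Demand: x*(p_x,p_y,I) = 3·I/(3·p_x + 3·p_y), y* = 3·I/(3·p_x + 3·p_y).
Here 3·11 + 3·11.75 = 68.25, giving x* = 3.4725 and y* = 3.4725.

x* = 3.4725, y* = 3.4725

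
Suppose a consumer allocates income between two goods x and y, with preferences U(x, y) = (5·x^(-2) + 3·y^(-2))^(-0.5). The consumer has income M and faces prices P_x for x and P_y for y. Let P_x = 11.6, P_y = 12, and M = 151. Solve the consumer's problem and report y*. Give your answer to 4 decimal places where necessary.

MRS = MU_x/MU_y = (5/3)·(y/x)^(3). Set equal to P_x/P_y.
Solve for the ratio: y/x = [(3/5)·P_x/P_y]^(1/3).
With the ratio pinned down, the budget gives x* = M/(P_x + P_y·(y/x)) and y* = (y/x)·x*.
Numerically y/x = 0.833955, so x* = 151/(11.6 + 12·0.833955) = 6.9883 and y* = 0.833955·6.9883 = 5.828.

y* = 5.828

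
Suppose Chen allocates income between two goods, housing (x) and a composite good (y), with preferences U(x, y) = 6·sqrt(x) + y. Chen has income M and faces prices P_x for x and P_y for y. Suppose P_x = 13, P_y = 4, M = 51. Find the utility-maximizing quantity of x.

x* = 0.8521

Utility is quasi-linear in y; the FOC for x is 3/√x = P_x/P_y.
Solve: √x = 3·P_y/P_x, so x*(P_x,P_y) = (3·P_y/P_x)², and y* = (M − P_x·x*)/P_y.
Plugging in: x* = (3·4/13)² = 0.8521.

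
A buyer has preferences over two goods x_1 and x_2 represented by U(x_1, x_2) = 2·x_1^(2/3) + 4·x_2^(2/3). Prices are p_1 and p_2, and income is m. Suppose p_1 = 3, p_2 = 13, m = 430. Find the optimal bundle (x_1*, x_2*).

MRS = MU_x_1/MU_x_2 = (1/2)·(x_2/x_1)^(1/3). Set equal to p_1/p_2.
Solve for the ratio: x_2/x_1 = [2·p_1/p_2]^(3).
With the ratio pinned down, the budget gives x_1* = m/(p_1 + p_2·(x_2/x_1)) and x_2* = (x_2/x_1)·x_1*.
Numerically x_2/x_1 = 0.098316, so x_1* = 430/(3 + 13·0.098316) = 100.5118 and x_2* = 0.098316·100.5118 = 9.8819.

x_1* = 100.5118, x_2* = 9.8819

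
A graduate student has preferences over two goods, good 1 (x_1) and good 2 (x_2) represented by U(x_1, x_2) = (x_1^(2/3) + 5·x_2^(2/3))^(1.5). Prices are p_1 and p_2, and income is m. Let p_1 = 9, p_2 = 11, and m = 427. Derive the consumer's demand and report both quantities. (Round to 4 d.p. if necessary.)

x_1* = 0.5603, x_2* = 38.3598

MU_x_1 ∝ x_1^(-1/3), MU_x_2 ∝ 5·x_2^(-1/3), so MRS = (1/5)·(x_2/x_1)^(1/3) = p_1/p_2.
Solve for the ratio: x_2/x_1 = [5·p_1/p_2]^(3).
With the ratio pinned down, the budget gives x_1* = m/(p_1 + p_2·(x_2/x_1)) and x_2* = (x_2/x_1)·x_1*.
Numerically x_2/x_1 = 68.463561, so x_1* = 427/(9 + 11·68.463561) = 0.5603 and x_2* = 68.463561·0.5603 = 38.3598.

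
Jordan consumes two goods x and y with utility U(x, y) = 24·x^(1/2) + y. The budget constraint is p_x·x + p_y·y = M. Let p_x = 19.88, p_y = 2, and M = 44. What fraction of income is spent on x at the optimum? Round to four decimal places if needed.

Utility is quasi-linear in y; the FOC for x is 12/√x = p_x/p_y.
Thus x* = (12·p_y/p_x)² — independent of M — with the rest of income spent on y.
Plugging in: x* = (12·2/19.88)² = 1.4574, y* = 7.5131.
Expenditure on x: 19.88·1.4574 = 28.9738; share = 0.6585.

share on x = 0.6585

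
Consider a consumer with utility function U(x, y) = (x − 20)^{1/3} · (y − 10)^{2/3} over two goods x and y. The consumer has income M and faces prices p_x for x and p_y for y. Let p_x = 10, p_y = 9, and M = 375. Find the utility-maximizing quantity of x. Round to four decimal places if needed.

x* = 22.8333

MRS = (1/2)·(y−10)/(x−20). Tangency with p_x/p_y gives y−10 = 2·(p_x/p_y)·(x−20).
After buying the subsistence bundle (20, 10), a share 1/3 of the remaining income goes to x: x* = 20 + 1/3·(M − 20p_x − 10p_y)/p_x.
Discretionary income = 375 − 20·10 − 10·9 = 85; x* = 20 + 1/3·85/10 = 22.8333.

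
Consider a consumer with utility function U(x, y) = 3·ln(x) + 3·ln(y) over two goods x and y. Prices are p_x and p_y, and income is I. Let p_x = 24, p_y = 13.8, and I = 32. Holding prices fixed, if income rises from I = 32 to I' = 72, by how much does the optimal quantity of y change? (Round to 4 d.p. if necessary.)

Tangency: MRS = y/x = p_x/p_y.
Rearranging, p_y·y = p_x·x. Substituting into the budget gives p_x·x·(1 + 1) = I.
Demand: x*(p_x,p_y,I) = 0.5·I/p_x and y* = 0.5·I/p_y.
At p_x=24, p_y=13.8, I=32: y* = 0.5·32/13.8 = 1.1594.
At I' = 72: y* = 2.6087. Change: 2.6087 − 1.1594 = 1.4493.

Δy* = 1.4493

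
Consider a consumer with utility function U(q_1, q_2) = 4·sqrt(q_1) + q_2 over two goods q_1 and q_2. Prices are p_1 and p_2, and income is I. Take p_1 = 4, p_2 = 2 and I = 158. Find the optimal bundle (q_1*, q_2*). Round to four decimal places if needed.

Solve: √q_1 = 2·p_2/p_1, so q_1*(p_1,p_2) = (2·p_2/p_1)², and q_2* = (I − p_1·q_1*)/p_2.
Plugging in: q_1* = (2·2/4)² = 1, q_2* = 77.

q_1* = 1, q_2* = 77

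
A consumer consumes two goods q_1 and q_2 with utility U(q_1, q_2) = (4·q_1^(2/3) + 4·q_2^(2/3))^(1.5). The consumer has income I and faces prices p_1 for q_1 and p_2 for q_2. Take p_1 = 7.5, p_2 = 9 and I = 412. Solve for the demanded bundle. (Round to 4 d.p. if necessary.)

q_1* = 32.4197, q_2* = 18.7614

From the CES first-order condition, (q_2/q_1)^(1/3) = p_1/p_2.
Hence q_2/q_1 = (p_1/p_2)^(1/(1/3)), i.e. raised to the 3 power.
Substitute q_2 = (q_2/q_1)·q_1 into the budget: q_1* = I/(p_1 + p_2·(q_2/q_1)).
Numerically q_2/q_1 = 0.578704, so q_1* = 412/(7.5 + 9·0.578704) = 32.4197 and q_2* = 0.578704·32.4197 = 18.7614.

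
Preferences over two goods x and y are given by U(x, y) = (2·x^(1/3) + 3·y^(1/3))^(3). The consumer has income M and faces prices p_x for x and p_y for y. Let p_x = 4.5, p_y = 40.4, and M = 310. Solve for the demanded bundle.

x* = 42.7051, y* = 2.9165

MU_x ∝ 2·x^(-2/3), MU_y ∝ 3·y^(-2/3), so MRS = (2/3)·(y/x)^(2/3) = p_x/p_y.
Hence y/x = ((3/2)·p_x/p_y)^(1/(2/3)), i.e. raised to the 1.5 power.
With the ratio pinned down, the budget gives x* = M/(p_x + p_y·(y/x)) and y* = (y/x)·x*.
Numerically y/x = 0.068294, so x* = 310/(4.5 + 40.4·0.068294) = 42.7051 and y* = 0.068294·42.7051 = 2.9165.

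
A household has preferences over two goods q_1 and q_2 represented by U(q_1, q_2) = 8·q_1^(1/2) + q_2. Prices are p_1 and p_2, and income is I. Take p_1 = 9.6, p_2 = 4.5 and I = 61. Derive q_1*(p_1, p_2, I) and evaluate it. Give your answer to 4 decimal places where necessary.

q_1* = 3.5156

Solve: √q_1 = 4·p_2/p_1, so q_1*(p_1,p_2) = (4·p_2/p_1)², and q_2* = (I − p_1·q_1*)/p_2.
Plugging in: q_1* = (4·4.5/9.6)² = 3.5156.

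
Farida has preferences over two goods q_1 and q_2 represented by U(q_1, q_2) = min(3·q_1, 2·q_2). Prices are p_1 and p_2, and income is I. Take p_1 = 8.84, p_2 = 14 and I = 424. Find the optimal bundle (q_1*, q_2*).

q_1* = 14.2091, q_2* = 21.3137

Leontief preferences: the optimum is at the kink where q_1/2 = q_2/3, i.e. q_2 = (3/2)·q_1.
Budget: p_1·q_1 + p_2·(3/2)·q_1 = I, so (2·p_1 + 3·p_2)·q_1 = 2·I.
Demand: q_1*(p_1,p_2,I) = 2·I/(2·p_1 + 3·p_2), q_2* = 3·I/(2·p_1 + 3·p_2).
Here 2·8.84 + 3·14 = 59.68, giving q_1* = 14.2091 and q_2* = 21.3137.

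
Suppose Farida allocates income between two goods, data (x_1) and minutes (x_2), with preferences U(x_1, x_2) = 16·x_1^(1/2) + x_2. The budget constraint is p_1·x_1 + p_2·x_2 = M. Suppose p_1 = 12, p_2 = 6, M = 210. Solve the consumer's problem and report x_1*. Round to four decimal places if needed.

Solve: √x_1 = 8·p_2/p_1, so x_1*(p_1,p_2) = (8·p_2/p_1)², and x_2* = (M − p_1·x_1*)/p_2.
Plugging in: x_1* = (8·6/12)² = 16.

x_1* = 16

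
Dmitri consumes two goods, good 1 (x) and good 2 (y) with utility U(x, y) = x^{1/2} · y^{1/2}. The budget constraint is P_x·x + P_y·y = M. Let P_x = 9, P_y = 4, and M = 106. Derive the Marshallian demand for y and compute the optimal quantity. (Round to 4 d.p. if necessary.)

y* = 13.25

Demand: x*(P_x,P_y,M) = 0.5·M/P_x and y* = 0.5·M/P_y.
At P_x=9, P_y=4, M=106: y* = 0.5·106/4 = 13.25.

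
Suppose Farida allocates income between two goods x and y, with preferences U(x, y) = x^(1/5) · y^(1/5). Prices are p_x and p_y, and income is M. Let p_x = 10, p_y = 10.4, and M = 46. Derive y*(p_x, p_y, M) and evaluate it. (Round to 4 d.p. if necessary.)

The MRS is y/x. Set MRS = p_x/p_y.
Rearranging, p_y·y = p_x·x. Substituting into the budget gives p_x·x·(1 + 1) = M.
Demand: x*(p_x,p_y,M) = 0.5·M/p_x and y* = 0.5·M/p_y.
At p_x=10, p_y=10.4, M=46: y* = 0.5·46/10.4 = 2.2115.

y* = 2.2115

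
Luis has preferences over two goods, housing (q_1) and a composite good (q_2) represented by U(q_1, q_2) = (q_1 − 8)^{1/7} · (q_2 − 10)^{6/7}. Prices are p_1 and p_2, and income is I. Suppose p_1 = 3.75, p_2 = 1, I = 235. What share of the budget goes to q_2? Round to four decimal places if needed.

After buying the subsistence bundle (8, 10), a share 1/7 of the remaining income goes to q_1: q_1* = 8 + 1/7·(I − 8p_1 − 10p_2)/p_1.
Discretionary income = 235 − 8·3.75 − 10·1 = 195; q_1* = 8 + 1/7·195/3.75 = 15.4286; q_2* = 10 + 6/7·195/1 = 177.1429.
Expenditure on q_2: 1·177.1429 = 177.1429; share = 0.7538.

share on q_2 = 0.7538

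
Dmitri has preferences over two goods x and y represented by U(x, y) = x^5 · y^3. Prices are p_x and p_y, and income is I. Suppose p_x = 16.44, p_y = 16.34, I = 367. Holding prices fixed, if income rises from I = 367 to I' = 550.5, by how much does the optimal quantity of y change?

Δy* = 4.2113

MU_x/MU_y = (5·y)/(3·x); tangency sets this equal to p_x/p_y.
Rearranging, p_y·y = (3/5)·p_x·x. Substituting into the budget gives p_x·x·(1 + (3/5)) = I.
Demand: x*(p_x,p_y,I) = 0.625·I/p_x and y* = 0.375·I/p_y.
At p_x=16.44, p_y=16.34, I=367: y* = 0.375·367/16.34 = 8.4226.
At I' = 550.5: y* = 12.6339. Change: 12.6339 − 8.4226 = 4.2113.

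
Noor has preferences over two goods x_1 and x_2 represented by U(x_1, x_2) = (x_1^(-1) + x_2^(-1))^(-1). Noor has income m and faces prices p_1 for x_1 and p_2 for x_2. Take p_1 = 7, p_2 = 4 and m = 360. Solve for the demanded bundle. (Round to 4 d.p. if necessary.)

x_1* = 29.2885, x_2* = 38.7451

From the CES first-order condition, (x_2/x_1)^(2) = p_1/p_2.
Hence x_2/x_1 = (p_1/p_2)^(1/(2)), i.e. raised to the 0.5 power.
Substitute x_2 = (x_2/x_1)·x_1 into the budget: x_1* = m/(p_1 + p_2·(x_2/x_1)).
Numerically x_2/x_1 = 1.322876, so x_1* = 360/(7 + 4·1.322876) = 29.2885 and x_2* = 1.322876·29.2885 = 38.7451.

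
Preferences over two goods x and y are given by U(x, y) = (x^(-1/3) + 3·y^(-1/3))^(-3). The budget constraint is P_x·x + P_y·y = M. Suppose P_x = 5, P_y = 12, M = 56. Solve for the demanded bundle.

MRS = MU_x/MU_y = (1/3)·(y/x)^(4/3). Set equal to P_x/P_y.
Solve for the ratio: y/x = [3·P_x/P_y]^(0.75).
Substitute y = (y/x)·x into the budget: x* = M/(P_x + P_y·(y/x)).
Numerically y/x = 1.182177, so x* = 56/(5 + 12·1.182177) = 2.9188 and y* = 1.182177·2.9188 = 3.4505.

x* = 2.9188, y* = 3.4505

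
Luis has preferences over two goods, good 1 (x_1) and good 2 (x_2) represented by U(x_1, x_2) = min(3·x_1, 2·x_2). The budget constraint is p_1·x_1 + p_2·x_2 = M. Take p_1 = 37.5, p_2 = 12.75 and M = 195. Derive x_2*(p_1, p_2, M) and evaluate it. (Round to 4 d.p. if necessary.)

x_2* = 5.1656

With perfect complements, no substitution: consume in ratio x_1:x_2 = 2:3.
Budget: p_1·x_1 + p_2·(3/2)·x_1 = M, so (2·p_1 + 3·p_2)·x_1 = 2·M.
Demand: x_1*(p_1,p_2,M) = 2·M/(2·p_1 + 3·p_2), x_2* = 3·M/(2·p_1 + 3·p_2).
Here 2·37.5 + 3·12.75 = 113.25, giving x_2* = 5.1656.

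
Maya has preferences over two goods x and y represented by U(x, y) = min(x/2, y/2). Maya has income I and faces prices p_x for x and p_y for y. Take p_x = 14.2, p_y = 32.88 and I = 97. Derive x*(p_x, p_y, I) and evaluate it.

Demand: x*(p_x,p_y,I) = 2·I/(2·p_x + 2·p_y), y* = 2·I/(2·p_x + 2·p_y).
Here 2·14.2 + 2·32.88 = 94.16, giving x* = 2.0603.

x* = 2.0603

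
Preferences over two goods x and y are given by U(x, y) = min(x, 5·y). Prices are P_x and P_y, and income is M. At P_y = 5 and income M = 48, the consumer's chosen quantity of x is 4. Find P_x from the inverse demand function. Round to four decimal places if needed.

P_x = 11

Leontief preferences: the optimum is at the kink where x/5 = y/1, i.e. y = (1/5)·x.
Budget: P_x·x + P_y·(1/5)·x = M, so (5·P_x + P_y)·x = 5·M.
Demand: x*(P_x,P_y,M) = 5·M/(5·P_x + P_y), y* = M/(5·P_x + P_y).
Set x* = 4 in the demand function and solve for P_x: P_x = 11.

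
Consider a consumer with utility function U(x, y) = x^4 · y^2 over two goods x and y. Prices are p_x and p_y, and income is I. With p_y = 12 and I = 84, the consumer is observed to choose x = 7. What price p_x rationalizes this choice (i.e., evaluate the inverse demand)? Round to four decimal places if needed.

p_x = 8

The MRS is 2·y/x. Set MRS = p_x/p_y.
Rearranging, p_y·y = (1/2)·p_x·x. Substituting into the budget gives p_x·x·(1 + (1/2)) = I.
Demand: x*(p_x,p_y,I) = 2/3·I/p_x and y* = 1/3·I/p_y.
Set x* = 7 in the demand function and solve for p_x: p_x = 8.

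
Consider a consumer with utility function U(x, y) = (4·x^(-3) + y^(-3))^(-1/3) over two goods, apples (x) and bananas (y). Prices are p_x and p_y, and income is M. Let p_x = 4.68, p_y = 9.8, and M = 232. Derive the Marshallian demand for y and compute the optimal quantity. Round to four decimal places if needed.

y* = 13.0618

With the ratio pinned down, the budget gives x* = M/(p_x + p_y·(y/x)) and y* = (y/x)·x*.
Numerically y/x = 0.587814, so x* = 232/(4.68 + 9.8·0.587814) = 22.221 and y* = 0.587814·22.221 = 13.0618.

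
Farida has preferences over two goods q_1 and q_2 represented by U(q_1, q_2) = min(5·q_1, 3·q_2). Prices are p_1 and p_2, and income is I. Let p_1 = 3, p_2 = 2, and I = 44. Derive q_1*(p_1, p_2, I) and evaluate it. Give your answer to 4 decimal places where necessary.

With perfect complements, no substitution: consume in ratio q_1:q_2 = 3:5.
Budget: p_1·q_1 + p_2·(5/3)·q_1 = I, so (3·p_1 + 5·p_2)·q_1 = 3·I.
Demand: q_1*(p_1,p_2,I) = 3·I/(3·p_1 + 5·p_2), q_2* = 5·I/(3·p_1 + 5·p_2).
Here 3·3 + 5·2 = 19, giving q_1* = 6.9474.

q_1* = 6.9474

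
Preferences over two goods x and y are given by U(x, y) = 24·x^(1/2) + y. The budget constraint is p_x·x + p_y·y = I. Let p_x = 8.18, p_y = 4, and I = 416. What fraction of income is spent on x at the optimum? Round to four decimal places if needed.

share on x = 0.6771

Thus x* = (12·p_y/p_x)² — independent of I — with the rest of income spent on y.
Plugging in: x* = (12·4/8.18)² = 34.4331, y* = 33.5844.
Expenditure on x: 8.18·34.4331 = 281.6626; share = 0.6771.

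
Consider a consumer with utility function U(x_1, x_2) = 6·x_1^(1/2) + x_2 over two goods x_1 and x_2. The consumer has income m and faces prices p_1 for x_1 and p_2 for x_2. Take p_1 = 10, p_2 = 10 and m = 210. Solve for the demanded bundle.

x_1* = 9, x_2* = 12

Solve: √x_1 = 3·p_2/p_1, so x_1*(p_1,p_2) = (3·p_2/p_1)², and x_2* = (m − p_1·x_1*)/p_2.
Plugging in: x_1* = (3·10/10)² = 9, x_2* = 12.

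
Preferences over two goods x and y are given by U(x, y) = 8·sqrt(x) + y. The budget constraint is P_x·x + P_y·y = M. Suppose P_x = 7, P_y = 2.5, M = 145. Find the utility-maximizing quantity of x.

Plugging in: x* = (4·2.5/7)² = 2.0408.

x* = 2.0408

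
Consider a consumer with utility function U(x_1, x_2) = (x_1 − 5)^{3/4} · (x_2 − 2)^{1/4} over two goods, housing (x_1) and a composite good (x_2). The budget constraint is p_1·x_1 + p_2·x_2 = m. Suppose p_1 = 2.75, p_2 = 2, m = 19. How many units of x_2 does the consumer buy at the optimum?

x_2* = 2.1562

MRS = 3·(x_2−2)/(x_1−5). Tangency with p_1/p_2 gives x_2−2 = (1/3)·(p_1/p_2)·(x_1−5).
Substituting into the budget: x_1* = 5 + 0.75·(m − 5·p_1 − 2·p_2)/p_1, and x_2* = 2 + 0.25·(…)/p_2.
Discretionary income = 19 − 5·2.75 − 2·2 = 1.25; x_2* = 2 + 0.25·1.25/2 = 2.1562.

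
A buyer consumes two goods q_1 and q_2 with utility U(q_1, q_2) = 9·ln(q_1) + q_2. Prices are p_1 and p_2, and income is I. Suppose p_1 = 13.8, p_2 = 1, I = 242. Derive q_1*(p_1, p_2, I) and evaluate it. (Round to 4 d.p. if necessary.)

At the given prices: q_1* = 9·1/13.8 = 0.6522.

q_1* = 0.6522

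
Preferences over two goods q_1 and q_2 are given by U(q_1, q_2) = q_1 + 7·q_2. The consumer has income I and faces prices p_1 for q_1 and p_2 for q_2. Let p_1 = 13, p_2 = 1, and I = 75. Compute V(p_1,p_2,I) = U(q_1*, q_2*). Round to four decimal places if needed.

V = 525

Perfect substitutes: compare marginal utility per dollar. 1/p_1 vs 7/p_2 → 0.0769 vs 7.
q_2 gives more utility per dollar, so spend all income on q_2: q_2* = I/p_2, q_1* = 0.
Numerically: q_1* = 0, q_2* = 75.
Utility at the optimum: U(0, 75) = 525.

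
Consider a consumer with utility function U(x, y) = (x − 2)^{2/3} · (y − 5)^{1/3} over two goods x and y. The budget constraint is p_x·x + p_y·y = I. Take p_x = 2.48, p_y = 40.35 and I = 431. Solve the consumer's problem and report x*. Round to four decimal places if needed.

x* = 62.293

After buying the subsistence bundle (2, 5), a share 2/3 of the remaining income goes to x: x* = 2 + 2/3·(I − 2p_x − 5p_y)/p_x.
Discretionary income = 431 − 2·2.48 − 5·40.35 = 224.29; x* = 2 + 2/3·224.29/2.48 = 62.293.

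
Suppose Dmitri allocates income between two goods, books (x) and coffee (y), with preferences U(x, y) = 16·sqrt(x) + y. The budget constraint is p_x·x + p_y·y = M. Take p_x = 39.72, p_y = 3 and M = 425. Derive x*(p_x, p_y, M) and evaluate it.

Set MRS = p_x/p_y: 8·x^(−1/2) = p_x/p_y.
Thus x* = (8·p_y/p_x)² — independent of M — with the rest of income spent on y.
Plugging in: x* = (8·3/39.72)² = 0.3651.

x* = 0.3651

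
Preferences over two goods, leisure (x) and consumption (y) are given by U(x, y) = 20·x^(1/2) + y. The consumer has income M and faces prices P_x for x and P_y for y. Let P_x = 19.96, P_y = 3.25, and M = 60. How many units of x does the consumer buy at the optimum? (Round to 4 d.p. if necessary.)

Thus x* = (10·P_y/P_x)² — independent of M — with the rest of income spent on y.
Plugging in: x* = (10·3.25/19.96)² = 2.6512.

x* = 2.6512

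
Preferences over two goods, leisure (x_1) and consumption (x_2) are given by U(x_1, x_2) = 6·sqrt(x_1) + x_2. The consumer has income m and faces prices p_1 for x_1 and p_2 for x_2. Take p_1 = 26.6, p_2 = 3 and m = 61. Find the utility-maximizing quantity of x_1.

x_1* = 0.1145

Utility is quasi-linear in x_2; the FOC for x_1 is 3/√x_1 = p_1/p_2.
Thus x_1* = (3·p_2/p_1)² — independent of m — with the rest of income spent on x_2.
Plugging in: x_1* = (3·3/26.6)² = 0.1145.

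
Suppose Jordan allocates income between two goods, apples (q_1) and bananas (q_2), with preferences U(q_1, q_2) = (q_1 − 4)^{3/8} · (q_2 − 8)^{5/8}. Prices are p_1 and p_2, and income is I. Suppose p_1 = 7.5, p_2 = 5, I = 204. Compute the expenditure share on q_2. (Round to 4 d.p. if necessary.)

Let q_1' = q_1−4, q_2' = q_2−8. MRS = (3/5)·q_2'/q_1' = p_1/p_2.
After buying the subsistence bundle (4, 8), a share 0.375 of the remaining income goes to q_1: q_1* = 4 + 0.375·(I − 4p_1 − 8p_2)/p_1.
Discretionary income = 204 − 4·7.5 − 8·5 = 134; q_1* = 4 + 0.375·134/7.5 = 10.7; q_2* = 8 + 0.625·134/5 = 24.75.
Expenditure on q_2: 5·24.75 = 123.75; share = 0.6066.

share on q_2 = 0.6066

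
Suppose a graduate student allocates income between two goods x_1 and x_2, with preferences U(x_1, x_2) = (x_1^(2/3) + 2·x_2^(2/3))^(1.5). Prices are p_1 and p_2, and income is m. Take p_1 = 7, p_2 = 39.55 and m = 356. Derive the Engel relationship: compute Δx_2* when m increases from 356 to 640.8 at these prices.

MU_x_1 ∝ x_1^(-1/3), MU_x_2 ∝ 2·x_2^(-1/3), so MRS = (1/2)·(x_2/x_1)^(1/3) = p_1/p_2.
Hence x_2/x_1 = (2·p_1/p_2)^(1/(1/3)), i.e. raised to the 3 power.
With the ratio pinned down, the budget gives x_1* = m/(p_1 + p_2·(x_2/x_1)) and x_2* = (x_2/x_1)·x_1*.
Numerically x_2/x_1 = 0.044355, so x_1* = 356/(7 + 39.55·0.044355) = 40.666 and x_2* = 0.044355·40.666 = 1.8037.
At m' = 640.8: x_2* = 3.2467. Change: 3.2467 − 1.8037 = 1.443.

Δx_2* = 1.443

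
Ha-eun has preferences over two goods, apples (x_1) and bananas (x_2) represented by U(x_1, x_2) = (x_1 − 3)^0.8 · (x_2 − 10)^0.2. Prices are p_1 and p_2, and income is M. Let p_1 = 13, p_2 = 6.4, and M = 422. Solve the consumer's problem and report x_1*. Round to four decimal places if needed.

x_1* = 22.6308

This is Cobb-Douglas in (x_1−3, x_2−10): tangency gives 0.8·p_2·(x_2−10) = 0.2·p_1·(x_1−3).
After buying the subsistence bundle (3, 10), a share 0.8 of the remaining income goes to x_1: x_1* = 3 + 0.8·(M − 3p_1 − 10p_2)/p_1.
Discretionary income = 422 − 3·13 − 10·6.4 = 319; x_1* = 3 + 0.8·319/13 = 22.6308.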